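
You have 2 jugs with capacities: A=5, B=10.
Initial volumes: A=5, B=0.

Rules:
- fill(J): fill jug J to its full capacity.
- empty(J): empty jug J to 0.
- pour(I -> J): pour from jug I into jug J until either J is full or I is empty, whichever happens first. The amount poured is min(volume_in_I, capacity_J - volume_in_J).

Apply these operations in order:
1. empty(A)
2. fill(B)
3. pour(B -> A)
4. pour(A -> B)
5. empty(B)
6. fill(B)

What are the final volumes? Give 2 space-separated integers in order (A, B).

Answer: 0 10

Derivation:
Step 1: empty(A) -> (A=0 B=0)
Step 2: fill(B) -> (A=0 B=10)
Step 3: pour(B -> A) -> (A=5 B=5)
Step 4: pour(A -> B) -> (A=0 B=10)
Step 5: empty(B) -> (A=0 B=0)
Step 6: fill(B) -> (A=0 B=10)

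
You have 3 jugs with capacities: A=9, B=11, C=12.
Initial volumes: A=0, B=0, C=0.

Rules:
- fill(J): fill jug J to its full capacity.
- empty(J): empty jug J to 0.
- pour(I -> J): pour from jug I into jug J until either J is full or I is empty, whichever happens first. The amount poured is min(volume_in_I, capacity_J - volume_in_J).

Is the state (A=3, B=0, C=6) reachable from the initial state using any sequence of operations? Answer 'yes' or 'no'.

Answer: yes

Derivation:
BFS from (A=0, B=0, C=0):
  1. fill(A) -> (A=9 B=0 C=0)
  2. pour(A -> B) -> (A=0 B=9 C=0)
  3. fill(A) -> (A=9 B=9 C=0)
  4. pour(A -> C) -> (A=0 B=9 C=9)
  5. pour(B -> C) -> (A=0 B=6 C=12)
  6. pour(C -> A) -> (A=9 B=6 C=3)
  7. empty(A) -> (A=0 B=6 C=3)
  8. pour(C -> A) -> (A=3 B=6 C=0)
  9. pour(B -> C) -> (A=3 B=0 C=6)
Target reached → yes.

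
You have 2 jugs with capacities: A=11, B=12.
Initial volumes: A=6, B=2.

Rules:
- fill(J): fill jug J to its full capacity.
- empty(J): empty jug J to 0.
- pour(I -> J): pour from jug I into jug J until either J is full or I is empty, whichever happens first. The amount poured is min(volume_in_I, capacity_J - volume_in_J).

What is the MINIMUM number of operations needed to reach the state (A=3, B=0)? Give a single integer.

BFS from (A=6, B=2). One shortest path:
  1. empty(A) -> (A=0 B=2)
  2. pour(B -> A) -> (A=2 B=0)
  3. fill(B) -> (A=2 B=12)
  4. pour(B -> A) -> (A=11 B=3)
  5. empty(A) -> (A=0 B=3)
  6. pour(B -> A) -> (A=3 B=0)
Reached target in 6 moves.

Answer: 6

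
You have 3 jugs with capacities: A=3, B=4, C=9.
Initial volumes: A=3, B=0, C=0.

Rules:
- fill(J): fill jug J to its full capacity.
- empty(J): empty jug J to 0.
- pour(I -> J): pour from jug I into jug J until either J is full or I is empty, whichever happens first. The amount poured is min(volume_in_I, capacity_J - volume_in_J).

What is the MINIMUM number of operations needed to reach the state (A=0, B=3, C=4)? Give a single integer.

Answer: 3

Derivation:
BFS from (A=3, B=0, C=0). One shortest path:
  1. fill(B) -> (A=3 B=4 C=0)
  2. pour(B -> C) -> (A=3 B=0 C=4)
  3. pour(A -> B) -> (A=0 B=3 C=4)
Reached target in 3 moves.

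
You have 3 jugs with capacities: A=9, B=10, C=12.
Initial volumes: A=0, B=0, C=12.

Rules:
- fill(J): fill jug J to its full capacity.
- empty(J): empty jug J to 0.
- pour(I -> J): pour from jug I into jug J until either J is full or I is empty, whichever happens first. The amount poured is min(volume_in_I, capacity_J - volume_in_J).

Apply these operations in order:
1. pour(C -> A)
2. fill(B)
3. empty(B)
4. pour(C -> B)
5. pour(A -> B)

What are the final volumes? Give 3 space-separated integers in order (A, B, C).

Step 1: pour(C -> A) -> (A=9 B=0 C=3)
Step 2: fill(B) -> (A=9 B=10 C=3)
Step 3: empty(B) -> (A=9 B=0 C=3)
Step 4: pour(C -> B) -> (A=9 B=3 C=0)
Step 5: pour(A -> B) -> (A=2 B=10 C=0)

Answer: 2 10 0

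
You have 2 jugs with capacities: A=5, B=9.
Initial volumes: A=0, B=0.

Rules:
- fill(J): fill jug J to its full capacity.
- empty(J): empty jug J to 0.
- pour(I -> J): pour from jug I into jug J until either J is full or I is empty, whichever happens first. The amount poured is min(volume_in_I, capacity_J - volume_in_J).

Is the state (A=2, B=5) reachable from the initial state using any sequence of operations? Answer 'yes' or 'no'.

Answer: no

Derivation:
BFS explored all 28 reachable states.
Reachable set includes: (0,0), (0,1), (0,2), (0,3), (0,4), (0,5), (0,6), (0,7), (0,8), (0,9), (1,0), (1,9) ...
Target (A=2, B=5) not in reachable set → no.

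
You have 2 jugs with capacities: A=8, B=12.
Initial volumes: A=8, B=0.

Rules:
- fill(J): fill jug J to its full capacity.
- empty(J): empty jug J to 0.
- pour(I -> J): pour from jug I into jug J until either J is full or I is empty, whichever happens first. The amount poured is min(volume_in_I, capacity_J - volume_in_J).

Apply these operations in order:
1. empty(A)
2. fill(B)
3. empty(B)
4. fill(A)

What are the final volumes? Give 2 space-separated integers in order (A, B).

Step 1: empty(A) -> (A=0 B=0)
Step 2: fill(B) -> (A=0 B=12)
Step 3: empty(B) -> (A=0 B=0)
Step 4: fill(A) -> (A=8 B=0)

Answer: 8 0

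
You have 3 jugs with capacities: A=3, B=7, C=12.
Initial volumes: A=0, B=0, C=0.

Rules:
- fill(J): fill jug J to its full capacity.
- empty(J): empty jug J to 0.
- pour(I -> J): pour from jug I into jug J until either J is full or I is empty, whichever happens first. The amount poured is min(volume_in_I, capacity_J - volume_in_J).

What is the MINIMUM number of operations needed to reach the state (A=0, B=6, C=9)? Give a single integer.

BFS from (A=0, B=0, C=0). One shortest path:
  1. fill(A) -> (A=3 B=0 C=0)
  2. fill(C) -> (A=3 B=0 C=12)
  3. pour(A -> B) -> (A=0 B=3 C=12)
  4. pour(C -> A) -> (A=3 B=3 C=9)
  5. pour(A -> B) -> (A=0 B=6 C=9)
Reached target in 5 moves.

Answer: 5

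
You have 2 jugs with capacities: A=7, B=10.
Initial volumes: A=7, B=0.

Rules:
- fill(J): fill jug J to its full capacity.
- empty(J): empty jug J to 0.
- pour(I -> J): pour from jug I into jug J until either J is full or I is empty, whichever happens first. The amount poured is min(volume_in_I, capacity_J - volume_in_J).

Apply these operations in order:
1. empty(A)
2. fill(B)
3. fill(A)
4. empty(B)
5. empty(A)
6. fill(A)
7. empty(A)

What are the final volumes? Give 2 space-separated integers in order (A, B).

Step 1: empty(A) -> (A=0 B=0)
Step 2: fill(B) -> (A=0 B=10)
Step 3: fill(A) -> (A=7 B=10)
Step 4: empty(B) -> (A=7 B=0)
Step 5: empty(A) -> (A=0 B=0)
Step 6: fill(A) -> (A=7 B=0)
Step 7: empty(A) -> (A=0 B=0)

Answer: 0 0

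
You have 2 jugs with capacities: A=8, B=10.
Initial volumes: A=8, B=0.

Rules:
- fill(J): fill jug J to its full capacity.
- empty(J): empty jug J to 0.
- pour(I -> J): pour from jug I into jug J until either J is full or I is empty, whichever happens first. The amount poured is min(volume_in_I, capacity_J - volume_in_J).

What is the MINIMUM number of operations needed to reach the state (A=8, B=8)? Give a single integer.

Answer: 2

Derivation:
BFS from (A=8, B=0). One shortest path:
  1. pour(A -> B) -> (A=0 B=8)
  2. fill(A) -> (A=8 B=8)
Reached target in 2 moves.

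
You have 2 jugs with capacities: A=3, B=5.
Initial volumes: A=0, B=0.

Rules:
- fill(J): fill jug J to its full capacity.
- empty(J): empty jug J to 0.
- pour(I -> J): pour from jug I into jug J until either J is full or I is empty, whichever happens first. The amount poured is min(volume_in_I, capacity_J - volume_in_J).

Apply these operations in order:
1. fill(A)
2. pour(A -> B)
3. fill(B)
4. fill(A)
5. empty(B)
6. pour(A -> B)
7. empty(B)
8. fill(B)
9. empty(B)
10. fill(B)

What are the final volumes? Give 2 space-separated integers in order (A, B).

Step 1: fill(A) -> (A=3 B=0)
Step 2: pour(A -> B) -> (A=0 B=3)
Step 3: fill(B) -> (A=0 B=5)
Step 4: fill(A) -> (A=3 B=5)
Step 5: empty(B) -> (A=3 B=0)
Step 6: pour(A -> B) -> (A=0 B=3)
Step 7: empty(B) -> (A=0 B=0)
Step 8: fill(B) -> (A=0 B=5)
Step 9: empty(B) -> (A=0 B=0)
Step 10: fill(B) -> (A=0 B=5)

Answer: 0 5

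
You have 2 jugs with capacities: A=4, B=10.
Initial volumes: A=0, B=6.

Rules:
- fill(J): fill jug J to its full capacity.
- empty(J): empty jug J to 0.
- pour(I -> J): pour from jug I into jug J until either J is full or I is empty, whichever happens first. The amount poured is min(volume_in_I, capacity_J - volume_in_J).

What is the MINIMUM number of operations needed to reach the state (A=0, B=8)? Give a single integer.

BFS from (A=0, B=6). One shortest path:
  1. fill(A) -> (A=4 B=6)
  2. empty(B) -> (A=4 B=0)
  3. pour(A -> B) -> (A=0 B=4)
  4. fill(A) -> (A=4 B=4)
  5. pour(A -> B) -> (A=0 B=8)
Reached target in 5 moves.

Answer: 5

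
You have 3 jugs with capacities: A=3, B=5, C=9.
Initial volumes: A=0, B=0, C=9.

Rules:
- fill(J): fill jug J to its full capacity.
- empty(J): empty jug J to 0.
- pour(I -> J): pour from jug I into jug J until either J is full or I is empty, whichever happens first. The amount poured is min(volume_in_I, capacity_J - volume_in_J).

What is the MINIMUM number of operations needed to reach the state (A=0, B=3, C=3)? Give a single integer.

Answer: 4

Derivation:
BFS from (A=0, B=0, C=9). One shortest path:
  1. pour(C -> A) -> (A=3 B=0 C=6)
  2. empty(A) -> (A=0 B=0 C=6)
  3. pour(C -> A) -> (A=3 B=0 C=3)
  4. pour(A -> B) -> (A=0 B=3 C=3)
Reached target in 4 moves.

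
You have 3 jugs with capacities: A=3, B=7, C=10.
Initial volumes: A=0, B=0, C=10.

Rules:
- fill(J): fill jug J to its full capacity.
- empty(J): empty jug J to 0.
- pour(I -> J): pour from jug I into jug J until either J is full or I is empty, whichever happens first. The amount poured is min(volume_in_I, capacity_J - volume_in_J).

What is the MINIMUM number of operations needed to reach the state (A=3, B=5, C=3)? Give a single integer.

BFS from (A=0, B=0, C=10). One shortest path:
  1. fill(B) -> (A=0 B=7 C=10)
  2. pour(B -> A) -> (A=3 B=4 C=10)
  3. empty(A) -> (A=0 B=4 C=10)
  4. pour(B -> A) -> (A=3 B=1 C=10)
  5. empty(A) -> (A=0 B=1 C=10)
  6. pour(B -> A) -> (A=1 B=0 C=10)
  7. pour(C -> B) -> (A=1 B=7 C=3)
  8. pour(B -> A) -> (A=3 B=5 C=3)
Reached target in 8 moves.

Answer: 8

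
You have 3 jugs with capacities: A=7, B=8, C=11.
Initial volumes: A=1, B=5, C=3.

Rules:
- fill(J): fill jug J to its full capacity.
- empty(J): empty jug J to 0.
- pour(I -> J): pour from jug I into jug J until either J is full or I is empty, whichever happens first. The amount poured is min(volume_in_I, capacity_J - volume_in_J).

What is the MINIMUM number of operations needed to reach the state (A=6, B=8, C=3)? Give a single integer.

Answer: 2

Derivation:
BFS from (A=1, B=5, C=3). One shortest path:
  1. pour(B -> A) -> (A=6 B=0 C=3)
  2. fill(B) -> (A=6 B=8 C=3)
Reached target in 2 moves.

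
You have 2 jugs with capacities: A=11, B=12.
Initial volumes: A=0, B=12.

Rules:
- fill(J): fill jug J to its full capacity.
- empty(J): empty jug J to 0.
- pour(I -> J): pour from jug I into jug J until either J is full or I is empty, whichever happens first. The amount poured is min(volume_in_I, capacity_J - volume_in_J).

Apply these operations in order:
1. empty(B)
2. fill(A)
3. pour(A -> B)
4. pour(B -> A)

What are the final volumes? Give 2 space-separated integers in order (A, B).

Answer: 11 0

Derivation:
Step 1: empty(B) -> (A=0 B=0)
Step 2: fill(A) -> (A=11 B=0)
Step 3: pour(A -> B) -> (A=0 B=11)
Step 4: pour(B -> A) -> (A=11 B=0)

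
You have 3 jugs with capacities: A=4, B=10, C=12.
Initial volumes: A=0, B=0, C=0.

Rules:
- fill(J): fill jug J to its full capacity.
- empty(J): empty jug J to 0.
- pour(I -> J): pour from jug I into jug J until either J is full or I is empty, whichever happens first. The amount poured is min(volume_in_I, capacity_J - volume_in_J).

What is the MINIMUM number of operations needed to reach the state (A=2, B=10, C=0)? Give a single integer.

BFS from (A=0, B=0, C=0). One shortest path:
  1. fill(C) -> (A=0 B=0 C=12)
  2. pour(C -> B) -> (A=0 B=10 C=2)
  3. pour(C -> A) -> (A=2 B=10 C=0)
Reached target in 3 moves.

Answer: 3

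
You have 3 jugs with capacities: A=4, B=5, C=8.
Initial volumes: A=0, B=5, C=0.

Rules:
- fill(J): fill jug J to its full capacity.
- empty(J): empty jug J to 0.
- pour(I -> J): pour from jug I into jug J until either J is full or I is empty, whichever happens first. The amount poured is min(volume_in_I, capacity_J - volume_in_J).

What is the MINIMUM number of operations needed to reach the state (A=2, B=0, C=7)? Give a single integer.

Answer: 7

Derivation:
BFS from (A=0, B=5, C=0). One shortest path:
  1. fill(A) -> (A=4 B=5 C=0)
  2. pour(B -> C) -> (A=4 B=0 C=5)
  3. pour(A -> C) -> (A=1 B=0 C=8)
  4. pour(C -> B) -> (A=1 B=5 C=3)
  5. pour(B -> A) -> (A=4 B=2 C=3)
  6. pour(A -> C) -> (A=0 B=2 C=7)
  7. pour(B -> A) -> (A=2 B=0 C=7)
Reached target in 7 moves.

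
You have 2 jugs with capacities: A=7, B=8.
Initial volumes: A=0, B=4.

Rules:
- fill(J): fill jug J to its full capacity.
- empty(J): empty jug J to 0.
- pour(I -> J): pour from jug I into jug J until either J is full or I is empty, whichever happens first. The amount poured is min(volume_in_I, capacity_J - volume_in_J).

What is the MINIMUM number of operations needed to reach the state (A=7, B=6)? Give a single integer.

Answer: 7

Derivation:
BFS from (A=0, B=4). One shortest path:
  1. pour(B -> A) -> (A=4 B=0)
  2. fill(B) -> (A=4 B=8)
  3. pour(B -> A) -> (A=7 B=5)
  4. empty(A) -> (A=0 B=5)
  5. pour(B -> A) -> (A=5 B=0)
  6. fill(B) -> (A=5 B=8)
  7. pour(B -> A) -> (A=7 B=6)
Reached target in 7 moves.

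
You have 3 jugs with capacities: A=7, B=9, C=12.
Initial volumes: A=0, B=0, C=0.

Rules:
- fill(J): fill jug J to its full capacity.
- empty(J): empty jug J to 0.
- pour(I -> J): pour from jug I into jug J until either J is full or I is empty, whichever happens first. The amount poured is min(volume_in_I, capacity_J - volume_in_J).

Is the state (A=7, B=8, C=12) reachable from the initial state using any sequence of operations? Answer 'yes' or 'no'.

BFS from (A=0, B=0, C=0):
  1. fill(B) -> (A=0 B=9 C=0)
  2. pour(B -> A) -> (A=7 B=2 C=0)
  3. pour(B -> C) -> (A=7 B=0 C=2)
  4. fill(B) -> (A=7 B=9 C=2)
  5. pour(B -> C) -> (A=7 B=0 C=11)
  6. fill(B) -> (A=7 B=9 C=11)
  7. pour(B -> C) -> (A=7 B=8 C=12)
Target reached → yes.

Answer: yes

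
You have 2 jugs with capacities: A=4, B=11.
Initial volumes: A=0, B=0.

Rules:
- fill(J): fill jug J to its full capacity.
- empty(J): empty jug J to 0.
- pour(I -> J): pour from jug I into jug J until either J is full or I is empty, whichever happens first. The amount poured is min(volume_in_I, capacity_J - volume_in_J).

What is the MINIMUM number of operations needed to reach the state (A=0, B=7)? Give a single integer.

Answer: 3

Derivation:
BFS from (A=0, B=0). One shortest path:
  1. fill(B) -> (A=0 B=11)
  2. pour(B -> A) -> (A=4 B=7)
  3. empty(A) -> (A=0 B=7)
Reached target in 3 moves.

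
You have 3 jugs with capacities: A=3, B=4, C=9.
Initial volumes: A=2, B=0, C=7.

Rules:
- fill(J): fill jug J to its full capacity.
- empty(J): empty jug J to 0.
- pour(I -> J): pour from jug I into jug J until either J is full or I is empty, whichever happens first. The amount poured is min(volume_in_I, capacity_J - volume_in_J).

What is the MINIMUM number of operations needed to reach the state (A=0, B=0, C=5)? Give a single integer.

BFS from (A=2, B=0, C=7). One shortest path:
  1. pour(A -> B) -> (A=0 B=2 C=7)
  2. pour(C -> B) -> (A=0 B=4 C=5)
  3. empty(B) -> (A=0 B=0 C=5)
Reached target in 3 moves.

Answer: 3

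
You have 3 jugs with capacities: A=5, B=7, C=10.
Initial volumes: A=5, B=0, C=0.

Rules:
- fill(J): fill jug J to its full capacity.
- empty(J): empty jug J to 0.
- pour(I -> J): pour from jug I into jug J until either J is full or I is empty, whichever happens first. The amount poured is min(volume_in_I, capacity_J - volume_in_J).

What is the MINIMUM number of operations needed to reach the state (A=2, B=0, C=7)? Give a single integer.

BFS from (A=5, B=0, C=0). One shortest path:
  1. fill(B) -> (A=5 B=7 C=0)
  2. pour(B -> C) -> (A=5 B=0 C=7)
  3. fill(B) -> (A=5 B=7 C=7)
  4. pour(A -> C) -> (A=2 B=7 C=10)
  5. empty(C) -> (A=2 B=7 C=0)
  6. pour(B -> C) -> (A=2 B=0 C=7)
Reached target in 6 moves.

Answer: 6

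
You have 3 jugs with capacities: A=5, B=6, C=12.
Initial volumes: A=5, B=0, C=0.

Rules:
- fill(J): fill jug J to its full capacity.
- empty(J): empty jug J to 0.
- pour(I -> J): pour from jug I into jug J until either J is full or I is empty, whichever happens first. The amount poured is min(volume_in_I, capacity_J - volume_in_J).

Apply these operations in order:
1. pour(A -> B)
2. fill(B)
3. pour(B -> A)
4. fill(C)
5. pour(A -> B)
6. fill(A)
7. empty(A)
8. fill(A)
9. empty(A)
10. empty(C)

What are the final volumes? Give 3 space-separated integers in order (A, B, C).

Answer: 0 6 0

Derivation:
Step 1: pour(A -> B) -> (A=0 B=5 C=0)
Step 2: fill(B) -> (A=0 B=6 C=0)
Step 3: pour(B -> A) -> (A=5 B=1 C=0)
Step 4: fill(C) -> (A=5 B=1 C=12)
Step 5: pour(A -> B) -> (A=0 B=6 C=12)
Step 6: fill(A) -> (A=5 B=6 C=12)
Step 7: empty(A) -> (A=0 B=6 C=12)
Step 8: fill(A) -> (A=5 B=6 C=12)
Step 9: empty(A) -> (A=0 B=6 C=12)
Step 10: empty(C) -> (A=0 B=6 C=0)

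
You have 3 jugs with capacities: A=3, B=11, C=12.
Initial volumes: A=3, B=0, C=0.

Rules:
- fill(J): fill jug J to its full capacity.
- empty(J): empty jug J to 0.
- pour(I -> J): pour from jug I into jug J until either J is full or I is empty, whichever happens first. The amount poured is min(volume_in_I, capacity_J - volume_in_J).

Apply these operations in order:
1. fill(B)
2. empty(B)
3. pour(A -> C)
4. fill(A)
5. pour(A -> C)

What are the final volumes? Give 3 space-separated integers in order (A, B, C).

Answer: 0 0 6

Derivation:
Step 1: fill(B) -> (A=3 B=11 C=0)
Step 2: empty(B) -> (A=3 B=0 C=0)
Step 3: pour(A -> C) -> (A=0 B=0 C=3)
Step 4: fill(A) -> (A=3 B=0 C=3)
Step 5: pour(A -> C) -> (A=0 B=0 C=6)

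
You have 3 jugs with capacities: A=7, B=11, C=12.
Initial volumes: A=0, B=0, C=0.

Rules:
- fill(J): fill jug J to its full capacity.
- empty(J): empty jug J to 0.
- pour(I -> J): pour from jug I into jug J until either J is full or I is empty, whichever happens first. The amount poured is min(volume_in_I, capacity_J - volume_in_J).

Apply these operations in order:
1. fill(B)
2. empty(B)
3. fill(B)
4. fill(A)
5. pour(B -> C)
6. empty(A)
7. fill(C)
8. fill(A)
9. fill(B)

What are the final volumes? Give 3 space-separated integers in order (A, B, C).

Answer: 7 11 12

Derivation:
Step 1: fill(B) -> (A=0 B=11 C=0)
Step 2: empty(B) -> (A=0 B=0 C=0)
Step 3: fill(B) -> (A=0 B=11 C=0)
Step 4: fill(A) -> (A=7 B=11 C=0)
Step 5: pour(B -> C) -> (A=7 B=0 C=11)
Step 6: empty(A) -> (A=0 B=0 C=11)
Step 7: fill(C) -> (A=0 B=0 C=12)
Step 8: fill(A) -> (A=7 B=0 C=12)
Step 9: fill(B) -> (A=7 B=11 C=12)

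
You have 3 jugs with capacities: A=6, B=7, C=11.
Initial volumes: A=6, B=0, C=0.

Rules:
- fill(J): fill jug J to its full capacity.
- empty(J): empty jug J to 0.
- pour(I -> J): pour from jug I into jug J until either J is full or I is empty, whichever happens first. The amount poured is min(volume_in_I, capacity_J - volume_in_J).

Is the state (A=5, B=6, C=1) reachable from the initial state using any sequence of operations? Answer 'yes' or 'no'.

BFS explored all 372 reachable states.
Reachable set includes: (0,0,0), (0,0,1), (0,0,2), (0,0,3), (0,0,4), (0,0,5), (0,0,6), (0,0,7), (0,0,8), (0,0,9), (0,0,10), (0,0,11) ...
Target (A=5, B=6, C=1) not in reachable set → no.

Answer: no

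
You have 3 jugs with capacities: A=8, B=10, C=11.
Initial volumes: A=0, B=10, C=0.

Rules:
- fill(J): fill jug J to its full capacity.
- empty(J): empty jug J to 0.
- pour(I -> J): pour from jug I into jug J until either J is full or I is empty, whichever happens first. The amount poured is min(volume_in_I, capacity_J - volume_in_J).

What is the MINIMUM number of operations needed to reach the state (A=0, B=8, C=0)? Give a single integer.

Answer: 3

Derivation:
BFS from (A=0, B=10, C=0). One shortest path:
  1. fill(A) -> (A=8 B=10 C=0)
  2. empty(B) -> (A=8 B=0 C=0)
  3. pour(A -> B) -> (A=0 B=8 C=0)
Reached target in 3 moves.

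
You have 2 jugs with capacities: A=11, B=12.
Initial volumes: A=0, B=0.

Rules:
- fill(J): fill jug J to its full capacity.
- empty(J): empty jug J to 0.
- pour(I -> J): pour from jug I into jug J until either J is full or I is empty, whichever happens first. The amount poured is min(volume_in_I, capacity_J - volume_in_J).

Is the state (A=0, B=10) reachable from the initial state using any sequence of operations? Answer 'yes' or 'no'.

Answer: yes

Derivation:
BFS from (A=0, B=0):
  1. fill(A) -> (A=11 B=0)
  2. pour(A -> B) -> (A=0 B=11)
  3. fill(A) -> (A=11 B=11)
  4. pour(A -> B) -> (A=10 B=12)
  5. empty(B) -> (A=10 B=0)
  6. pour(A -> B) -> (A=0 B=10)
Target reached → yes.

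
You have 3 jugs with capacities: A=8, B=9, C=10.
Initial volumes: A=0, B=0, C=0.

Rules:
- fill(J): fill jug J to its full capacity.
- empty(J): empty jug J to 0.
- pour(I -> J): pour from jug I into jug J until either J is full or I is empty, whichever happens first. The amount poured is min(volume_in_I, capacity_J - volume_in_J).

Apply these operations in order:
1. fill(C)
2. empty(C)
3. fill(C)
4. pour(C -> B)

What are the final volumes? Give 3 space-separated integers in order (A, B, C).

Answer: 0 9 1

Derivation:
Step 1: fill(C) -> (A=0 B=0 C=10)
Step 2: empty(C) -> (A=0 B=0 C=0)
Step 3: fill(C) -> (A=0 B=0 C=10)
Step 4: pour(C -> B) -> (A=0 B=9 C=1)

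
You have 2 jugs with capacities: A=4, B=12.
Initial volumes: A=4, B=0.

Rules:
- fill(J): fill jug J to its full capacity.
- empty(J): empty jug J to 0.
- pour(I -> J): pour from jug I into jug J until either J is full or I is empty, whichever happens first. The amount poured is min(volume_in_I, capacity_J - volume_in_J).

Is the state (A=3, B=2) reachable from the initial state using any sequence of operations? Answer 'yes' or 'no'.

BFS explored all 8 reachable states.
Reachable set includes: (0,0), (0,4), (0,8), (0,12), (4,0), (4,4), (4,8), (4,12)
Target (A=3, B=2) not in reachable set → no.

Answer: no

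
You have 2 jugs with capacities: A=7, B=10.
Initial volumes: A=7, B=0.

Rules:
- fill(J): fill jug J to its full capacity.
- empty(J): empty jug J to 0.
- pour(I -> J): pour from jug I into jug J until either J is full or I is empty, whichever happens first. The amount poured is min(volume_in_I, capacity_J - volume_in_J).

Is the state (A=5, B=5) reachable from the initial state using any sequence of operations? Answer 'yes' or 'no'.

Answer: no

Derivation:
BFS explored all 34 reachable states.
Reachable set includes: (0,0), (0,1), (0,2), (0,3), (0,4), (0,5), (0,6), (0,7), (0,8), (0,9), (0,10), (1,0) ...
Target (A=5, B=5) not in reachable set → no.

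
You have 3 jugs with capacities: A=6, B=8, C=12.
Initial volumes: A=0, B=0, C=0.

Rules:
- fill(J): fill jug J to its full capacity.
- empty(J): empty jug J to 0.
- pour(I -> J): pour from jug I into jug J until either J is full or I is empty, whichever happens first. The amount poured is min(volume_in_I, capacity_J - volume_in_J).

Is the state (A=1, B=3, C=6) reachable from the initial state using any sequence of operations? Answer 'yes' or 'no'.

BFS explored all 110 reachable states.
Reachable set includes: (0,0,0), (0,0,2), (0,0,4), (0,0,6), (0,0,8), (0,0,10), (0,0,12), (0,2,0), (0,2,2), (0,2,4), (0,2,6), (0,2,8) ...
Target (A=1, B=3, C=6) not in reachable set → no.

Answer: no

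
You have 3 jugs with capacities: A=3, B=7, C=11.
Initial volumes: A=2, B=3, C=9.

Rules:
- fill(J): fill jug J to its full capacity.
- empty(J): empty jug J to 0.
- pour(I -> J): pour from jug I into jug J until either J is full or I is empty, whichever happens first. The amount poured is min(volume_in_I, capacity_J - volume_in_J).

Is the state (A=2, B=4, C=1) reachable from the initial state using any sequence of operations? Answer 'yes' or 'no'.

Answer: no

Derivation:
BFS explored all 265 reachable states.
Reachable set includes: (0,0,0), (0,0,1), (0,0,2), (0,0,3), (0,0,4), (0,0,5), (0,0,6), (0,0,7), (0,0,8), (0,0,9), (0,0,10), (0,0,11) ...
Target (A=2, B=4, C=1) not in reachable set → no.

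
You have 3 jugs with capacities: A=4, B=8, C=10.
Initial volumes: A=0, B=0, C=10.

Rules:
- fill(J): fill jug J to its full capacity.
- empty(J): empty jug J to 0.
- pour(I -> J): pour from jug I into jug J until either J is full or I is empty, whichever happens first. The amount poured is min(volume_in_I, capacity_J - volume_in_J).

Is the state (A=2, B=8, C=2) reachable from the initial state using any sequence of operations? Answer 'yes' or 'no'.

Answer: yes

Derivation:
BFS from (A=0, B=0, C=10):
  1. pour(C -> B) -> (A=0 B=8 C=2)
  2. empty(B) -> (A=0 B=0 C=2)
  3. pour(C -> A) -> (A=2 B=0 C=0)
  4. fill(C) -> (A=2 B=0 C=10)
  5. pour(C -> B) -> (A=2 B=8 C=2)
Target reached → yes.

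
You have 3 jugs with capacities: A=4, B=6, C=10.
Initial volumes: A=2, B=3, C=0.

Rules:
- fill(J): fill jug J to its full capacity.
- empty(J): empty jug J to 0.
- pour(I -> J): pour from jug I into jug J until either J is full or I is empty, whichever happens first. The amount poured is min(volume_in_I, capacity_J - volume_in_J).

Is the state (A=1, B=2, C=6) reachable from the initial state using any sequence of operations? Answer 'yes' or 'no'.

BFS explored all 188 reachable states.
Reachable set includes: (0,0,0), (0,0,1), (0,0,2), (0,0,3), (0,0,4), (0,0,5), (0,0,6), (0,0,7), (0,0,8), (0,0,9), (0,0,10), (0,1,0) ...
Target (A=1, B=2, C=6) not in reachable set → no.

Answer: no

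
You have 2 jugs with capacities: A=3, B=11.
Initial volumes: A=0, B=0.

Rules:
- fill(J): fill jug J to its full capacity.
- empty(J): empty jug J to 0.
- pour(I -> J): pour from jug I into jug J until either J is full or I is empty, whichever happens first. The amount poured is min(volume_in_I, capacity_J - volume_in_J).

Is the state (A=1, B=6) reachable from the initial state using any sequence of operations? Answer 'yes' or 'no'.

BFS explored all 28 reachable states.
Reachable set includes: (0,0), (0,1), (0,2), (0,3), (0,4), (0,5), (0,6), (0,7), (0,8), (0,9), (0,10), (0,11) ...
Target (A=1, B=6) not in reachable set → no.

Answer: no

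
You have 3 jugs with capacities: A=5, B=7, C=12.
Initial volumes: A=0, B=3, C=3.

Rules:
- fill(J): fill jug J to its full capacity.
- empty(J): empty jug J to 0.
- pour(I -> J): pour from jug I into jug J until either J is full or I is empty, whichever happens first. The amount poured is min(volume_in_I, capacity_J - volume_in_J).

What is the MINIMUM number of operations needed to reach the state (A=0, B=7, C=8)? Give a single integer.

BFS from (A=0, B=3, C=3). One shortest path:
  1. fill(C) -> (A=0 B=3 C=12)
  2. pour(C -> B) -> (A=0 B=7 C=8)
Reached target in 2 moves.

Answer: 2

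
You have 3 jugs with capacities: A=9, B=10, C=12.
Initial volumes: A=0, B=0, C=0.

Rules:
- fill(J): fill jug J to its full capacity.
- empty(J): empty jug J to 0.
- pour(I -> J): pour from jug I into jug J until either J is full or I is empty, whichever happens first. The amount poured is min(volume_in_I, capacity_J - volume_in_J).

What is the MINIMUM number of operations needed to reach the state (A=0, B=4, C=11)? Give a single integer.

Answer: 8

Derivation:
BFS from (A=0, B=0, C=0). One shortest path:
  1. fill(C) -> (A=0 B=0 C=12)
  2. pour(C -> A) -> (A=9 B=0 C=3)
  3. empty(A) -> (A=0 B=0 C=3)
  4. pour(C -> A) -> (A=3 B=0 C=0)
  5. fill(C) -> (A=3 B=0 C=12)
  6. pour(C -> B) -> (A=3 B=10 C=2)
  7. pour(B -> A) -> (A=9 B=4 C=2)
  8. pour(A -> C) -> (A=0 B=4 C=11)
Reached target in 8 moves.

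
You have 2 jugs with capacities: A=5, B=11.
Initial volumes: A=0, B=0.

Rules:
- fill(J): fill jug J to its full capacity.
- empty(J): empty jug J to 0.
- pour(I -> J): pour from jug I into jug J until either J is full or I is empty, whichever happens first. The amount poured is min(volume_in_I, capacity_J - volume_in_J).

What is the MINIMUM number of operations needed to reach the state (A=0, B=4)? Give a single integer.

BFS from (A=0, B=0). One shortest path:
  1. fill(A) -> (A=5 B=0)
  2. pour(A -> B) -> (A=0 B=5)
  3. fill(A) -> (A=5 B=5)
  4. pour(A -> B) -> (A=0 B=10)
  5. fill(A) -> (A=5 B=10)
  6. pour(A -> B) -> (A=4 B=11)
  7. empty(B) -> (A=4 B=0)
  8. pour(A -> B) -> (A=0 B=4)
Reached target in 8 moves.

Answer: 8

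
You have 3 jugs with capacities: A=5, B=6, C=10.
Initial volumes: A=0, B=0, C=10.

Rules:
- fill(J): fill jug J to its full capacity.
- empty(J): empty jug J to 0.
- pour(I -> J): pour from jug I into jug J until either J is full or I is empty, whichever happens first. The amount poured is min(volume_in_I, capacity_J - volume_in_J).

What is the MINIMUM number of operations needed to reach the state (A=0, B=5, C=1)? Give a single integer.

Answer: 5

Derivation:
BFS from (A=0, B=0, C=10). One shortest path:
  1. fill(B) -> (A=0 B=6 C=10)
  2. empty(C) -> (A=0 B=6 C=0)
  3. pour(B -> A) -> (A=5 B=1 C=0)
  4. pour(B -> C) -> (A=5 B=0 C=1)
  5. pour(A -> B) -> (A=0 B=5 C=1)
Reached target in 5 moves.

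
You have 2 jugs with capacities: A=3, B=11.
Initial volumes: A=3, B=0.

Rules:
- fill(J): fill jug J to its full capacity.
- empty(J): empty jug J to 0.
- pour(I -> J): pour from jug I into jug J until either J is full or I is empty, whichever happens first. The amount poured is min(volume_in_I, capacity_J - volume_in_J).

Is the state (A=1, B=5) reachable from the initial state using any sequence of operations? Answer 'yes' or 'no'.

BFS explored all 28 reachable states.
Reachable set includes: (0,0), (0,1), (0,2), (0,3), (0,4), (0,5), (0,6), (0,7), (0,8), (0,9), (0,10), (0,11) ...
Target (A=1, B=5) not in reachable set → no.

Answer: no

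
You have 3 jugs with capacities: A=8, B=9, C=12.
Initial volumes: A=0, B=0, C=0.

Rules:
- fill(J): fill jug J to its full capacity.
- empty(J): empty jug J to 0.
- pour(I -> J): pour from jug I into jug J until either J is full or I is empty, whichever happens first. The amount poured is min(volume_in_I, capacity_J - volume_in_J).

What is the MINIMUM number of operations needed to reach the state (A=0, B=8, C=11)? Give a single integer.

Answer: 7

Derivation:
BFS from (A=0, B=0, C=0). One shortest path:
  1. fill(A) -> (A=8 B=0 C=0)
  2. fill(C) -> (A=8 B=0 C=12)
  3. pour(A -> B) -> (A=0 B=8 C=12)
  4. fill(A) -> (A=8 B=8 C=12)
  5. pour(C -> B) -> (A=8 B=9 C=11)
  6. empty(B) -> (A=8 B=0 C=11)
  7. pour(A -> B) -> (A=0 B=8 C=11)
Reached target in 7 moves.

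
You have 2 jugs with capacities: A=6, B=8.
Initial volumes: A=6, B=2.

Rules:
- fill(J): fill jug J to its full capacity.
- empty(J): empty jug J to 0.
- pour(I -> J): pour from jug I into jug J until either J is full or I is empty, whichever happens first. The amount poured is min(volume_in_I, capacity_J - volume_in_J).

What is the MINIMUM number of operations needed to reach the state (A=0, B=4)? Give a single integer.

Answer: 5

Derivation:
BFS from (A=6, B=2). One shortest path:
  1. empty(A) -> (A=0 B=2)
  2. pour(B -> A) -> (A=2 B=0)
  3. fill(B) -> (A=2 B=8)
  4. pour(B -> A) -> (A=6 B=4)
  5. empty(A) -> (A=0 B=4)
Reached target in 5 moves.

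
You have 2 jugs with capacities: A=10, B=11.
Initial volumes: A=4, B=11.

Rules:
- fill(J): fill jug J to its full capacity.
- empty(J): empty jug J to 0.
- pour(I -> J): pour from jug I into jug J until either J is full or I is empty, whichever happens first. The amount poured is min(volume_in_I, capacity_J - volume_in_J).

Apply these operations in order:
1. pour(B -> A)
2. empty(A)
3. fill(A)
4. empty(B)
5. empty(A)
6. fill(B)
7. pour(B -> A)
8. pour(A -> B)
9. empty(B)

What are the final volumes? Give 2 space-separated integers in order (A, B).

Answer: 0 0

Derivation:
Step 1: pour(B -> A) -> (A=10 B=5)
Step 2: empty(A) -> (A=0 B=5)
Step 3: fill(A) -> (A=10 B=5)
Step 4: empty(B) -> (A=10 B=0)
Step 5: empty(A) -> (A=0 B=0)
Step 6: fill(B) -> (A=0 B=11)
Step 7: pour(B -> A) -> (A=10 B=1)
Step 8: pour(A -> B) -> (A=0 B=11)
Step 9: empty(B) -> (A=0 B=0)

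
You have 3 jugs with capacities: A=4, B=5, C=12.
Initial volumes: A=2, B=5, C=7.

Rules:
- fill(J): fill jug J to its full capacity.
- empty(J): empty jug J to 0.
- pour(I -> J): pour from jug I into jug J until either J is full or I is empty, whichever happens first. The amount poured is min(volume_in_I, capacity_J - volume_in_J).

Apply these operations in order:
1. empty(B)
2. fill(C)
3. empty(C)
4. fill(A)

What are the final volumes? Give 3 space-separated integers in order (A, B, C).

Answer: 4 0 0

Derivation:
Step 1: empty(B) -> (A=2 B=0 C=7)
Step 2: fill(C) -> (A=2 B=0 C=12)
Step 3: empty(C) -> (A=2 B=0 C=0)
Step 4: fill(A) -> (A=4 B=0 C=0)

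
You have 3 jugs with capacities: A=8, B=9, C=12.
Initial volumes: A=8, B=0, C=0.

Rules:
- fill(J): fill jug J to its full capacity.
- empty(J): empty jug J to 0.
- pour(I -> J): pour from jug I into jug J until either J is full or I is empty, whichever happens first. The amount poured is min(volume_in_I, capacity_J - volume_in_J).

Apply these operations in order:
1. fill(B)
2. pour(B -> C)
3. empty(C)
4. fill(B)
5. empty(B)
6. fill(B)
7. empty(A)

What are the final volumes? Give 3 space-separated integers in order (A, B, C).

Step 1: fill(B) -> (A=8 B=9 C=0)
Step 2: pour(B -> C) -> (A=8 B=0 C=9)
Step 3: empty(C) -> (A=8 B=0 C=0)
Step 4: fill(B) -> (A=8 B=9 C=0)
Step 5: empty(B) -> (A=8 B=0 C=0)
Step 6: fill(B) -> (A=8 B=9 C=0)
Step 7: empty(A) -> (A=0 B=9 C=0)

Answer: 0 9 0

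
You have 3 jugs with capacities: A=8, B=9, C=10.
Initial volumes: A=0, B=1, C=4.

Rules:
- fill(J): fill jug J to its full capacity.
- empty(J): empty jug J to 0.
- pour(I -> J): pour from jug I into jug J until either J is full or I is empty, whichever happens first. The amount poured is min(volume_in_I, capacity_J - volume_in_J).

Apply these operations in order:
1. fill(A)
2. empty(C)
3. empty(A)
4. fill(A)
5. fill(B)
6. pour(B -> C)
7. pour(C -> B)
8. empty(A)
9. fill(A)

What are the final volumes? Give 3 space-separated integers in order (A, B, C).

Step 1: fill(A) -> (A=8 B=1 C=4)
Step 2: empty(C) -> (A=8 B=1 C=0)
Step 3: empty(A) -> (A=0 B=1 C=0)
Step 4: fill(A) -> (A=8 B=1 C=0)
Step 5: fill(B) -> (A=8 B=9 C=0)
Step 6: pour(B -> C) -> (A=8 B=0 C=9)
Step 7: pour(C -> B) -> (A=8 B=9 C=0)
Step 8: empty(A) -> (A=0 B=9 C=0)
Step 9: fill(A) -> (A=8 B=9 C=0)

Answer: 8 9 0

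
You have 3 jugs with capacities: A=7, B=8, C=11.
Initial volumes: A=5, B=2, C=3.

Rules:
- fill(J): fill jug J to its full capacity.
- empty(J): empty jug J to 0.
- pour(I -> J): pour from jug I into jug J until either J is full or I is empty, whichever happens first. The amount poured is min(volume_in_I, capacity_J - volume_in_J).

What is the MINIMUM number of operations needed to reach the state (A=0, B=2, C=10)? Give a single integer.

BFS from (A=5, B=2, C=3). One shortest path:
  1. fill(A) -> (A=7 B=2 C=3)
  2. pour(A -> C) -> (A=0 B=2 C=10)
Reached target in 2 moves.

Answer: 2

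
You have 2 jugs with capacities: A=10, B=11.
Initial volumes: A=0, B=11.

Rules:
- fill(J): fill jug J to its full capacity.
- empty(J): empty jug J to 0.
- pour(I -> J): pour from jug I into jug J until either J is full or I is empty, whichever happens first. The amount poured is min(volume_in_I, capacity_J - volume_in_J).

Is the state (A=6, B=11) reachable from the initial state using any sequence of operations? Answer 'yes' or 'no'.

Answer: yes

Derivation:
BFS from (A=0, B=11):
  1. fill(A) -> (A=10 B=11)
  2. empty(B) -> (A=10 B=0)
  3. pour(A -> B) -> (A=0 B=10)
  4. fill(A) -> (A=10 B=10)
  5. pour(A -> B) -> (A=9 B=11)
  6. empty(B) -> (A=9 B=0)
  7. pour(A -> B) -> (A=0 B=9)
  8. fill(A) -> (A=10 B=9)
  9. pour(A -> B) -> (A=8 B=11)
  10. empty(B) -> (A=8 B=0)
  11. pour(A -> B) -> (A=0 B=8)
  12. fill(A) -> (A=10 B=8)
  13. pour(A -> B) -> (A=7 B=11)
  14. empty(B) -> (A=7 B=0)
  15. pour(A -> B) -> (A=0 B=7)
  16. fill(A) -> (A=10 B=7)
  17. pour(A -> B) -> (A=6 B=11)
Target reached → yes.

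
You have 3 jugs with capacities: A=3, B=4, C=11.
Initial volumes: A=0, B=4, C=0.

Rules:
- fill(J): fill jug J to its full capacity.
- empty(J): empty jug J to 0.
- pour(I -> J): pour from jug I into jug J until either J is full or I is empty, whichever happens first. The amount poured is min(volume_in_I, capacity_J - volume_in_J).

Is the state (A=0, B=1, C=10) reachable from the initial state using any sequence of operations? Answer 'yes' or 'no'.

BFS from (A=0, B=4, C=0):
  1. empty(B) -> (A=0 B=0 C=0)
  2. fill(C) -> (A=0 B=0 C=11)
  3. pour(C -> B) -> (A=0 B=4 C=7)
  4. pour(B -> A) -> (A=3 B=1 C=7)
  5. pour(A -> C) -> (A=0 B=1 C=10)
Target reached → yes.

Answer: yes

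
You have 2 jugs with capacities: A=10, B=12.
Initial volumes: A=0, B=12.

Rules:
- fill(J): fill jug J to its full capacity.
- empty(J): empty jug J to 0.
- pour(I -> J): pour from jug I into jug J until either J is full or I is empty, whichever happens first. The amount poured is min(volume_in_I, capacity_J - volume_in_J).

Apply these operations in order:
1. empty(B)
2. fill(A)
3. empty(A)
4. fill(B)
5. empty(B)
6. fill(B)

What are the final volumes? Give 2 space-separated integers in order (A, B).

Answer: 0 12

Derivation:
Step 1: empty(B) -> (A=0 B=0)
Step 2: fill(A) -> (A=10 B=0)
Step 3: empty(A) -> (A=0 B=0)
Step 4: fill(B) -> (A=0 B=12)
Step 5: empty(B) -> (A=0 B=0)
Step 6: fill(B) -> (A=0 B=12)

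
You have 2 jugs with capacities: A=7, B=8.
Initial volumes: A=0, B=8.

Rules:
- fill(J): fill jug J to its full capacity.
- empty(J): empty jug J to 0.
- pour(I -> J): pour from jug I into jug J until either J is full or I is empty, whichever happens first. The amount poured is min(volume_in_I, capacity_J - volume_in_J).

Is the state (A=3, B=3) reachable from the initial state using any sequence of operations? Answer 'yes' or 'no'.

BFS explored all 30 reachable states.
Reachable set includes: (0,0), (0,1), (0,2), (0,3), (0,4), (0,5), (0,6), (0,7), (0,8), (1,0), (1,8), (2,0) ...
Target (A=3, B=3) not in reachable set → no.

Answer: no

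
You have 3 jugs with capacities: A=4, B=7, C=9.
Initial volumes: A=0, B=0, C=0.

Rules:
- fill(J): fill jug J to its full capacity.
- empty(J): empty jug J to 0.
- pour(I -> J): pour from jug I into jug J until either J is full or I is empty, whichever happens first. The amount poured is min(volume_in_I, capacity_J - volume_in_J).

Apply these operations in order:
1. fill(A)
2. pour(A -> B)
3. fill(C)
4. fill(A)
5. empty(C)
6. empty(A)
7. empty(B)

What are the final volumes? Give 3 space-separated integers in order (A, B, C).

Answer: 0 0 0

Derivation:
Step 1: fill(A) -> (A=4 B=0 C=0)
Step 2: pour(A -> B) -> (A=0 B=4 C=0)
Step 3: fill(C) -> (A=0 B=4 C=9)
Step 4: fill(A) -> (A=4 B=4 C=9)
Step 5: empty(C) -> (A=4 B=4 C=0)
Step 6: empty(A) -> (A=0 B=4 C=0)
Step 7: empty(B) -> (A=0 B=0 C=0)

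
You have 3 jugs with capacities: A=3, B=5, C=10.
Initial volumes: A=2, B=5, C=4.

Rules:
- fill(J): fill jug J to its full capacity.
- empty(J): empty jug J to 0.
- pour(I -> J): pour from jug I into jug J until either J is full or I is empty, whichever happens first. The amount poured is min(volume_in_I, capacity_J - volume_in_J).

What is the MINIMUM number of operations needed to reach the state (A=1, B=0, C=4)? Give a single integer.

BFS from (A=2, B=5, C=4). One shortest path:
  1. pour(B -> A) -> (A=3 B=4 C=4)
  2. empty(A) -> (A=0 B=4 C=4)
  3. pour(B -> A) -> (A=3 B=1 C=4)
  4. empty(A) -> (A=0 B=1 C=4)
  5. pour(B -> A) -> (A=1 B=0 C=4)
Reached target in 5 moves.

Answer: 5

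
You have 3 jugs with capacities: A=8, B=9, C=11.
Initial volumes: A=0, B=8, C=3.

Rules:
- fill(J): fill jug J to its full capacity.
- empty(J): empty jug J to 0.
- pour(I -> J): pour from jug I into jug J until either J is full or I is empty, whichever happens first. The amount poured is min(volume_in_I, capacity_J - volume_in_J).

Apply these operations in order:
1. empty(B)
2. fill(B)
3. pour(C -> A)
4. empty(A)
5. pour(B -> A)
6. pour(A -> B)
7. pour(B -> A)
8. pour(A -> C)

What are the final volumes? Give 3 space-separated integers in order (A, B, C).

Answer: 0 1 8

Derivation:
Step 1: empty(B) -> (A=0 B=0 C=3)
Step 2: fill(B) -> (A=0 B=9 C=3)
Step 3: pour(C -> A) -> (A=3 B=9 C=0)
Step 4: empty(A) -> (A=0 B=9 C=0)
Step 5: pour(B -> A) -> (A=8 B=1 C=0)
Step 6: pour(A -> B) -> (A=0 B=9 C=0)
Step 7: pour(B -> A) -> (A=8 B=1 C=0)
Step 8: pour(A -> C) -> (A=0 B=1 C=8)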